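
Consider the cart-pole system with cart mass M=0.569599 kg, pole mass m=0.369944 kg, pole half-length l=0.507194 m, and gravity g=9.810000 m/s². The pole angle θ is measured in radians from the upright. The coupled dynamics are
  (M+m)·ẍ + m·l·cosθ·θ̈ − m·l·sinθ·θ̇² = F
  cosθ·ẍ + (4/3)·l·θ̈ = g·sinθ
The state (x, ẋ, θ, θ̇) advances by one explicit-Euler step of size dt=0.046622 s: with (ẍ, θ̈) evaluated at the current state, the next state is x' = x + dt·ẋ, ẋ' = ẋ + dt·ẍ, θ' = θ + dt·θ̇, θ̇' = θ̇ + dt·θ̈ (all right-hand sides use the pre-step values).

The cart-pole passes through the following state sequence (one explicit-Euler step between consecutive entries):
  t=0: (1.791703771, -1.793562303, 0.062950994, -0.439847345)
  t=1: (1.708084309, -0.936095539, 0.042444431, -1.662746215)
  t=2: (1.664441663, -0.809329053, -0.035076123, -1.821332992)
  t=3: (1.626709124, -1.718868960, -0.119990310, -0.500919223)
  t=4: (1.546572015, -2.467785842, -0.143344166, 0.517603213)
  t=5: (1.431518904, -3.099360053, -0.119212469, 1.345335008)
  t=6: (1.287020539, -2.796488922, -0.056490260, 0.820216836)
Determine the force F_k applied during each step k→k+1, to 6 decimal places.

F_0 = 12.365799 N
F_1 = 1.894963 N
F_2 = -12.996716 N
F_3 = -11.017163 N
F_4 = -9.423429 N
F_5 = 4.045581 N

step 0→1:
  ẍ = (ẋ'−ẋ)/dt = (-0.936095539−-1.793562303)/0.046622 = 18.391891
  θ̈ = (θ̇'−θ̇)/dt = (-1.662746215−-0.439847345)/0.046622 = -26.230082
  sinθ=0.062909, cosθ=0.998019
  F = (M+m)·ẍ + m·l·cosθ·θ̈ − m·l·sinθ·θ̇² = 17.279973 + -4.911890 − 0.002284 = 12.365799
step 1→2:
  ẍ = (ẋ'−ẋ)/dt = (-0.809329053−-0.936095539)/0.046622 = 2.719027
  θ̈ = (θ̇'−θ̇)/dt = (-1.821332992−-1.662746215)/0.046622 = -3.401544
  sinθ=0.042432, cosθ=0.999099
  F = (M+m)·ẍ + m·l·cosθ·θ̈ − m·l·sinθ·θ̇² = 2.554643 + -0.637668 − 0.022012 = 1.894963
step 2→3:
  ẍ = (ẋ'−ẋ)/dt = (-1.718868960−-0.809329053)/0.046622 = -19.508814
  θ̈ = (θ̇'−θ̇)/dt = (-0.500919223−-1.821332992)/0.046622 = 28.321689
  sinθ=-0.035069, cosθ=0.999385
  F = (M+m)·ẍ + m·l·cosθ·θ̈ − m·l·sinθ·θ̇² = -18.329369 + 5.310825 − -0.021828 = -12.996716
step 3→4:
  ẍ = (ẋ'−ẋ)/dt = (-2.467785842−-1.718868960)/0.046622 = -16.063594
  θ̈ = (θ̇'−θ̇)/dt = (0.517603213−-0.500919223)/0.046622 = 21.846391
  sinθ=-0.119703, cosθ=0.992810
  F = (M+m)·ẍ + m·l·cosθ·θ̈ − m·l·sinθ·θ̇² = -15.092437 + 4.069639 − -0.005636 = -11.017163
step 4→5:
  ẍ = (ẋ'−ẋ)/dt = (-3.099360053−-2.467785842)/0.046622 = -13.546699
  θ̈ = (θ̇'−θ̇)/dt = (1.345335008−0.517603213)/0.046622 = 17.754103
  sinθ=-0.142854, cosθ=0.989744
  F = (M+m)·ẍ + m·l·cosθ·θ̈ − m·l·sinθ·θ̇² = -12.727706 + 3.297096 − -0.007181 = -9.423429
step 5→6:
  ẍ = (ẋ'−ẋ)/dt = (-2.796488922−-3.099360053)/0.046622 = 6.496314
  θ̈ = (θ̇'−θ̇)/dt = (0.820216836−1.345335008)/0.046622 = -11.263313
  sinθ=-0.118930, cosθ=0.992903
  F = (M+m)·ẍ + m·l·cosθ·θ̈ − m·l·sinθ·θ̇² = 6.103566 + -2.098374 − -0.040389 = 4.045581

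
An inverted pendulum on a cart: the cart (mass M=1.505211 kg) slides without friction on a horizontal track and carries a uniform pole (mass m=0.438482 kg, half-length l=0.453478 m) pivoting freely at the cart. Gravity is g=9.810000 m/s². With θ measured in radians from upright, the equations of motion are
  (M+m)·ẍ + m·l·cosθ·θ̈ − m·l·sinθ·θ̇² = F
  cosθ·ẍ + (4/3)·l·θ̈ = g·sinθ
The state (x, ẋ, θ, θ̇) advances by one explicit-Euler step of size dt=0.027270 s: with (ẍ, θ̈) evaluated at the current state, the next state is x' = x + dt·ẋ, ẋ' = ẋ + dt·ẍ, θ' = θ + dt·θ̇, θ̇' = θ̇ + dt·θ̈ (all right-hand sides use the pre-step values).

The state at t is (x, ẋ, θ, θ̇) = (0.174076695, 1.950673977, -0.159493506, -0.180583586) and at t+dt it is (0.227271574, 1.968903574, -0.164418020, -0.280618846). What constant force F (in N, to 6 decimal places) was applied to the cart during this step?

F = 0.580201 N

ẍ = (ẋ'−ẋ)/dt = (1.968903574−1.950673977)/0.027270 = 0.668485
θ̈ = (θ̇'−θ̇)/dt = (-0.280618846−-0.180583586)/0.027270 = -3.668326
sinθ=-0.158818, cosθ=0.987308
F = (M+m)·ẍ + m·l·cosθ·θ̈ − m·l·sinθ·θ̇² = 1.299330 + -0.720159 − -0.001030 = 0.580201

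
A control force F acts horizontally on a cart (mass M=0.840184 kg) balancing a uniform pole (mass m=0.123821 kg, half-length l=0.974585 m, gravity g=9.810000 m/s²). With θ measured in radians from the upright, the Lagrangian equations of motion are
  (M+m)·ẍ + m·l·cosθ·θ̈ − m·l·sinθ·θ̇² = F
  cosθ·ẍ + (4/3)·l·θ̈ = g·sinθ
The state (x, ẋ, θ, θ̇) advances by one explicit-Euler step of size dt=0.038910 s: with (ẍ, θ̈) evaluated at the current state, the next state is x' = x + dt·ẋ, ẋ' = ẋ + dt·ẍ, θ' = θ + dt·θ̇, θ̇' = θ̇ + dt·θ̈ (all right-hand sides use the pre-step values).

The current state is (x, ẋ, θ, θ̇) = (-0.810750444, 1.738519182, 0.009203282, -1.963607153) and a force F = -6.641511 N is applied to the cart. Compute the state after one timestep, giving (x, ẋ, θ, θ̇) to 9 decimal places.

(-0.743104663, 1.441691257, -0.067200672, -1.732487038)

sinθ=0.009203152, cosθ=0.999957650
temp = (F + m·l·θ̇²·sinθ)/(M+m) = (-6.641511 + 0.004282130)/0.964005 = -6.885056478
θ̈ = (g·sinθ − cosθ·temp)/(l·(4/3 − m·cos²θ/(M+m))) = 5.939864164
ẍ = temp − m·l·θ̈·cosθ/(M+m) = -7.628576836
Euler: x'=-0.810750444+0.038910·1.738519182=-0.743104663, ẋ'=1.738519182+0.038910·-7.628576836=1.441691257
       θ'=0.009203282+0.038910·-1.963607153=-0.067200672, θ̇'=-1.963607153+0.038910·5.939864164=-1.732487038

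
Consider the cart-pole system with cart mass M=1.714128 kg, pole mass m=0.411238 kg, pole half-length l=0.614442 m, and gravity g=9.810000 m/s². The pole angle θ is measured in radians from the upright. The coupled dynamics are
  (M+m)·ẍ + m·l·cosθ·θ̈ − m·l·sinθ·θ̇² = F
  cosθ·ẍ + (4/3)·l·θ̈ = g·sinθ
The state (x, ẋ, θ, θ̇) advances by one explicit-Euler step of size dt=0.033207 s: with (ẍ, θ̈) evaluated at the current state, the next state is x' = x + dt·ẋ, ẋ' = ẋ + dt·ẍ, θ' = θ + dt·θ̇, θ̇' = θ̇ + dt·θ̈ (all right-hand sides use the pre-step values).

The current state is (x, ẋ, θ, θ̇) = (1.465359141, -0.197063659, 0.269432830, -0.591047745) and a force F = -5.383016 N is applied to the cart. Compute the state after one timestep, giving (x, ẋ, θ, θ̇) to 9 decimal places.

sinθ=0.266184772, cosθ=0.963922023
temp = (F + m·l·θ̇²·sinθ)/(M+m) = (-5.383016 + 0.023496462)/2.125366 = -2.521692517
θ̈ = (g·sinθ − cosθ·temp)/(l·(4/3 − m·cos²θ/(M+m))) = 7.113502689
ẍ = temp − m·l·θ̈·cosθ/(M+m) = -3.336895587
Euler: x'=1.465359141+0.033207·-0.197063659=1.458815248, ẋ'=-0.197063659+0.033207·-3.336895587=-0.307871951
       θ'=0.269432830+0.033207·-0.591047745=0.249805908, θ̇'=-0.591047745+0.033207·7.113502689=-0.354829661

(1.458815248, -0.307871951, 0.249805908, -0.354829661)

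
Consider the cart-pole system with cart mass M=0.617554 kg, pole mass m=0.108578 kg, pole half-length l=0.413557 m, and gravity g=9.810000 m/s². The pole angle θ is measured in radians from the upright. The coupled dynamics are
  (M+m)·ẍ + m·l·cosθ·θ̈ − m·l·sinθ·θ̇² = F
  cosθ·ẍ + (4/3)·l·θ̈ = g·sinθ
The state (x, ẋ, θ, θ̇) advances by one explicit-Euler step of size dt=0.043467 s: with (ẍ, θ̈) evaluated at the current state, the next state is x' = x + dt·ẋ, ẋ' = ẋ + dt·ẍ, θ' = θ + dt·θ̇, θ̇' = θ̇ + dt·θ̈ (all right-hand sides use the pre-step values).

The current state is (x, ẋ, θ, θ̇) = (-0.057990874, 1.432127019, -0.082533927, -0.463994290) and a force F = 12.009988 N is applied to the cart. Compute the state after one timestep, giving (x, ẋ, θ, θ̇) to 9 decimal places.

sinθ=-0.082440257, cosθ=0.996596008
temp = (F + m·l·θ̇²·sinθ)/(M+m) = (12.009988 + -0.000796970)/0.726132 = 16.538578427
θ̈ = (g·sinθ − cosθ·temp)/(l·(4/3 − m·cos²θ/(M+m))) = -35.288463747
ẍ = temp − m·l·θ̈·cosθ/(M+m) = 18.713349428
Euler: x'=-0.057990874+0.043467·1.432127019=0.004259391, ẋ'=1.432127019+0.043467·18.713349428=2.245540179
       θ'=-0.082533927+0.043467·-0.463994290=-0.102702367, θ̇'=-0.463994290+0.043467·-35.288463747=-1.997877944

(0.004259391, 2.245540179, -0.102702367, -1.997877944)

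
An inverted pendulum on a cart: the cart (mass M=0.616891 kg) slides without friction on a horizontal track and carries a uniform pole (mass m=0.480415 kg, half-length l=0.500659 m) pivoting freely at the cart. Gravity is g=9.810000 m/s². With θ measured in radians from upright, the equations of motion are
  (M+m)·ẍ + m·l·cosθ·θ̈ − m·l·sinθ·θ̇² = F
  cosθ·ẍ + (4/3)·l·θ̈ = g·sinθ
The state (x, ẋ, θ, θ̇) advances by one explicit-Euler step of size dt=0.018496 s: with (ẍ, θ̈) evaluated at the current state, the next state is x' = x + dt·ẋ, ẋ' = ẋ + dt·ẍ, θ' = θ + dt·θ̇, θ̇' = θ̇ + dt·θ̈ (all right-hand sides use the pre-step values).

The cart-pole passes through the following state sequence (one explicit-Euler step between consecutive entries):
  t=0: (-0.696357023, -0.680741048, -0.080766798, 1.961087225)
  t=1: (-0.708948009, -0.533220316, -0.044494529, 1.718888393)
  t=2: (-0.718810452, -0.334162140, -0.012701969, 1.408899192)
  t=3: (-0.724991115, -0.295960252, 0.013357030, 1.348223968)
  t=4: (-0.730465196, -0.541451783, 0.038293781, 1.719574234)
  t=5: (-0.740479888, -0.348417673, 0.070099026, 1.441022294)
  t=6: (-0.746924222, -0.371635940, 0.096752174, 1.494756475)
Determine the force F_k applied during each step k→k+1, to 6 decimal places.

F_0 = 5.687229 N
F_1 = 7.813922 N
F_2 = 1.483491 N
F_3 = -9.741383 N
F_4 = 7.805176 N
F_5 = -0.715396 N

step 0→1:
  ẍ = (ẋ'−ẋ)/dt = (-0.533220316−-0.680741048)/0.018496 = 7.975818
  θ̈ = (θ̇'−θ̇)/dt = (1.718888393−1.961087225)/0.018496 = -13.094660
  sinθ=-0.080679, cosθ=0.996740
  F = (M+m)·ẍ + m·l·cosθ·θ̈ − m·l·sinθ·θ̇² = 8.751913 + -3.139314 − -0.074630 = 5.687229
step 1→2:
  ẍ = (ẋ'−ẋ)/dt = (-0.334162140−-0.533220316)/0.018496 = 10.762228
  θ̈ = (θ̇'−θ̇)/dt = (1.408899192−1.718888393)/0.018496 = -16.759797
  sinθ=-0.044480, cosθ=0.999010
  F = (M+m)·ẍ + m·l·cosθ·θ̈ − m·l·sinθ·θ̇² = 11.809458 + -4.027145 − -0.031609 = 7.813922
step 2→3:
  ẍ = (ẋ'−ẋ)/dt = (-0.295960252−-0.334162140)/0.018496 = 2.065414
  θ̈ = (θ̇'−θ̇)/dt = (1.348223968−1.408899192)/0.018496 = -3.280451
  sinθ=-0.012702, cosθ=0.999919
  F = (M+m)·ẍ + m·l·cosθ·θ̈ − m·l·sinθ·θ̇² = 2.266391 + -0.788964 − -0.006064 = 1.483491
step 3→4:
  ẍ = (ẋ'−ẋ)/dt = (-0.541451783−-0.295960252)/0.018496 = -13.272682
  θ̈ = (θ̇'−θ̇)/dt = (1.719574234−1.348223968)/0.018496 = 20.077328
  sinθ=0.013357, cosθ=0.999911
  F = (M+m)·ẍ + m·l·cosθ·θ̈ − m·l·sinθ·θ̇² = -14.564194 + 4.828650 − 0.005840 = -9.741383
step 4→5:
  ẍ = (ẋ'−ẋ)/dt = (-0.348417673−-0.541451783)/0.018496 = 10.436533
  θ̈ = (θ̇'−θ̇)/dt = (1.441022294−1.719574234)/0.018496 = -15.060118
  sinθ=0.038284, cosθ=0.999267
  F = (M+m)·ẍ + m·l·cosθ·θ̈ − m·l·sinθ·θ̇² = 11.452070 + -3.619666 − 0.027228 = 7.805176
step 5→6:
  ẍ = (ẋ'−ẋ)/dt = (-0.371635940−-0.348417673)/0.018496 = -1.255313
  θ̈ = (θ̇'−θ̇)/dt = (1.494756475−1.441022294)/0.018496 = 2.905178
  sinθ=0.070042, cosθ=0.997544
  F = (M+m)·ẍ + m·l·cosθ·θ̈ − m·l·sinθ·θ̇² = -1.377462 + 0.697049 − 0.034983 = -0.715396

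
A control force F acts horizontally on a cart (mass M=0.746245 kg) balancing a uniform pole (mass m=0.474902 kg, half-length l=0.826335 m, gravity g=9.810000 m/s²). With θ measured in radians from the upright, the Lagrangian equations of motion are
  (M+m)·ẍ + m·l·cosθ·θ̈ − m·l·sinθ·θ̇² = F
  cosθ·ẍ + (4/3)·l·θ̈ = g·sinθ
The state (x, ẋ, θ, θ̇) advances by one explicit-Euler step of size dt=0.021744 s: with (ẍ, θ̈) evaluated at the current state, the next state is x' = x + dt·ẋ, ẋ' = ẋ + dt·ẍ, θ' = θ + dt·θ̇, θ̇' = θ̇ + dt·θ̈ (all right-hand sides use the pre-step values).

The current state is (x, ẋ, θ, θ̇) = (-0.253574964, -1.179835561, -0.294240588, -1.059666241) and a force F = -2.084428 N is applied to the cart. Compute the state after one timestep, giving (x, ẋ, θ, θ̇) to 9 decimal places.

sinθ=-0.290013159, cosθ=0.957022658
temp = (F + m·l·θ̇²·sinθ)/(M+m) = (-2.084428 + -0.127795643)/1.221147 = -1.811594872
θ̈ = (g·sinθ − cosθ·temp)/(l·(4/3 − m·cos²θ/(M+m))) = -1.376300354
ẍ = temp − m·l·θ̈·cosθ/(M+m) = -1.388314977
Euler: x'=-0.253574964+0.021744·-1.179835561=-0.279229308, ẋ'=-1.179835561+0.021744·-1.388314977=-1.210023082
       θ'=-0.294240588+0.021744·-1.059666241=-0.317281971, θ̇'=-1.059666241+0.021744·-1.376300354=-1.089592516

(-0.279229308, -1.210023082, -0.317281971, -1.089592516)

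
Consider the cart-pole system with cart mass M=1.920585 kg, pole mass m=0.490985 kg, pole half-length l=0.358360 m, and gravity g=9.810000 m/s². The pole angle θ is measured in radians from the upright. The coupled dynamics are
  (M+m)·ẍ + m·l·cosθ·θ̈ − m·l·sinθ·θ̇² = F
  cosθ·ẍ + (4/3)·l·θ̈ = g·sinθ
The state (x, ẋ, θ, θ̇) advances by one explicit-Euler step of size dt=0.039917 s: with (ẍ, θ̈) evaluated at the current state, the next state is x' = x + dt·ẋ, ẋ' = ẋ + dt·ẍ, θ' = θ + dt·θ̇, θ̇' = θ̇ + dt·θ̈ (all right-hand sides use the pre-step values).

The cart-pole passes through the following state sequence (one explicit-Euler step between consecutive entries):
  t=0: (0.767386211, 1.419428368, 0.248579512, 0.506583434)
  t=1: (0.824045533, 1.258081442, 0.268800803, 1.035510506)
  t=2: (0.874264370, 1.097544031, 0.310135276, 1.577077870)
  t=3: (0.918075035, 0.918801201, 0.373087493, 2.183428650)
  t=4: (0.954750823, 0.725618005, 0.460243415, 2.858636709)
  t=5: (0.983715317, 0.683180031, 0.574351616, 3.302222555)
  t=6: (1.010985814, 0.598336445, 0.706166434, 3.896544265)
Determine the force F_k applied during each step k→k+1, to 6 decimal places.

step 0→1:
  ẍ = (ẋ'−ẋ)/dt = (1.258081442−1.419428368)/0.039917 = -4.042060
  θ̈ = (θ̇'−θ̇)/dt = (1.035510506−0.506583434)/0.039917 = 13.250672
  sinθ=0.246027, cosθ=0.969263
  F = (M+m)·ẍ + m·l·cosθ·θ̈ − m·l·sinθ·θ̇² = -9.747712 + 2.259786 − 0.011109 = -7.499035
step 1→2:
  ẍ = (ẋ'−ẋ)/dt = (1.097544031−1.258081442)/0.039917 = -4.021780
  θ̈ = (θ̇'−θ̇)/dt = (1.577077870−1.035510506)/0.039917 = 13.567336
  sinθ=0.265575, cosθ=0.964090
  F = (M+m)·ẍ + m·l·cosθ·θ̈ − m·l·sinθ·θ̇² = -9.698805 + 2.301442 − 0.050105 = -7.447469
step 2→3:
  ẍ = (ẋ'−ẋ)/dt = (0.918801201−1.097544031)/0.039917 = -4.477862
  θ̈ = (θ̇'−θ̇)/dt = (2.183428650−1.577077870)/0.039917 = 15.190289
  sinθ=0.305187, cosθ=0.952292
  F = (M+m)·ẍ + m·l·cosθ·θ̈ − m·l·sinθ·θ̇² = -10.798678 + 2.545213 − 0.133555 = -8.387021
step 3→4:
  ẍ = (ẋ'−ẋ)/dt = (0.725618005−0.918801201)/0.039917 = -4.839622
  θ̈ = (θ̇'−θ̇)/dt = (2.858636709−2.183428650)/0.039917 = 16.915301
  sinθ=0.364492, cosθ=0.931206
  F = (M+m)·ẍ + m·l·cosθ·θ̈ − m·l·sinθ·θ̇² = -11.671087 + 2.771491 − 0.305741 = -9.205338
step 4→5:
  ẍ = (ẋ'−ẋ)/dt = (0.683180031−0.725618005)/0.039917 = -1.063155
  θ̈ = (θ̇'−θ̇)/dt = (3.302222555−2.858636709)/0.039917 = 11.112705
  sinθ=0.444166, cosθ=0.895944
  F = (M+m)·ẍ + m·l·cosθ·θ̈ − m·l·sinθ·θ̇² = -2.563874 + 1.751816 − 0.638633 = -1.450690
step 5→6:
  ẍ = (ẋ'−ẋ)/dt = (0.598336445−0.683180031)/0.039917 = -2.125500
  θ̈ = (θ̇'−θ̇)/dt = (3.896544265−3.302222555)/0.039917 = 14.888937
  sinθ=0.543291, cosθ=0.839545
  F = (M+m)·ẍ + m·l·cosθ·θ̈ − m·l·sinθ·θ̇² = -5.125792 + 2.199355 − 1.042396 = -3.968833

F_0 = -7.499035 N
F_1 = -7.447469 N
F_2 = -8.387021 N
F_3 = -9.205338 N
F_4 = -1.450690 N
F_5 = -3.968833 N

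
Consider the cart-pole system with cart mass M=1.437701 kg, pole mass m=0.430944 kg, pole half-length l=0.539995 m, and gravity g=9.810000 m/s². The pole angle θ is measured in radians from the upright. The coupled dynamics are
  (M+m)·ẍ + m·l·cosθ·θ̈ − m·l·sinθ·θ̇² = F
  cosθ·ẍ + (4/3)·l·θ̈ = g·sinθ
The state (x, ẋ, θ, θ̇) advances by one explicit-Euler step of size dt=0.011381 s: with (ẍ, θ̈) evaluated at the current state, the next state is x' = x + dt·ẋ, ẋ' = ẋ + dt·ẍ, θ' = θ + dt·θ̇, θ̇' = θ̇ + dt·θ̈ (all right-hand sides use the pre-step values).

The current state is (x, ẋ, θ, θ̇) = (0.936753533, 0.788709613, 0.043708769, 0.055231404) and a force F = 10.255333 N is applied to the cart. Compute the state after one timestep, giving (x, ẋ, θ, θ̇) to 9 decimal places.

sinθ=0.043694853, cosθ=0.999044924
temp = (F + m·l·θ̇²·sinθ)/(M+m) = (10.255333 + 0.000031018)/1.868645 = 5.488128573
θ̈ = (g·sinθ − cosθ·temp)/(l·(4/3 − m·cos²θ/(M+m))) = -8.484564361
ẍ = temp − m·l·θ̈·cosθ/(M+m) = 6.543726041
Euler: x'=0.936753533+0.011381·0.788709613=0.945729837, ẋ'=0.788709613+0.011381·6.543726041=0.863183759
       θ'=0.043708769+0.011381·0.055231404=0.044337358, θ̇'=0.055231404+0.011381·-8.484564361=-0.041331423

(0.945729837, 0.863183759, 0.044337358, -0.041331423)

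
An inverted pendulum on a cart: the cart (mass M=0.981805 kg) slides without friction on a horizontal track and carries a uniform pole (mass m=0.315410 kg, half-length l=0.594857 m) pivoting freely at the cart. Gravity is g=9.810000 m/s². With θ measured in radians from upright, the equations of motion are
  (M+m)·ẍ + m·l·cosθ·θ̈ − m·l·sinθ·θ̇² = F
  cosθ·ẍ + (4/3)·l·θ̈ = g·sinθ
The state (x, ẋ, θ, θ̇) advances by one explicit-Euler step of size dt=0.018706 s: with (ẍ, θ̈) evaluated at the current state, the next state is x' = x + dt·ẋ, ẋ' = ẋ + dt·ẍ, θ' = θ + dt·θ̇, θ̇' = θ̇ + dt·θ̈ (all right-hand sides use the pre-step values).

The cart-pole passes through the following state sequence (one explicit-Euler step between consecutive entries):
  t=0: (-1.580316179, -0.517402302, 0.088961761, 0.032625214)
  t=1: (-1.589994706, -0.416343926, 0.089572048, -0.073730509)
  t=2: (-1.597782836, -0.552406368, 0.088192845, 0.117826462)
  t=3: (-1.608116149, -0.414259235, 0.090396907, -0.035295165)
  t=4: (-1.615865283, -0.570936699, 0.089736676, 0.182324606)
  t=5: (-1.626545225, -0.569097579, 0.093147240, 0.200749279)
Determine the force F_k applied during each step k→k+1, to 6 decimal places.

step 0→1:
  ẍ = (ẋ'−ẋ)/dt = (-0.416343926−-0.517402302)/0.018706 = 5.402458
  θ̈ = (θ̇'−θ̇)/dt = (-0.073730509−0.032625214)/0.018706 = -5.685648
  sinθ=0.088844, cosθ=0.996046
  F = (M+m)·ẍ + m·l·cosθ·θ̈ − m·l·sinθ·θ̇² = 7.008149 + -1.062545 − 0.000018 = 5.945587
step 1→2:
  ẍ = (ẋ'−ẋ)/dt = (-0.552406368−-0.416343926)/0.018706 = -7.273733
  θ̈ = (θ̇'−θ̇)/dt = (0.117826462−-0.073730509)/0.018706 = 10.240403
  sinθ=0.089452, cosθ=0.995991
  F = (M+m)·ẍ + m·l·cosθ·θ̈ − m·l·sinθ·θ̇² = -9.435595 + 1.913641 − 0.000091 = -7.522045
step 2→3:
  ẍ = (ẋ'−ẋ)/dt = (-0.414259235−-0.552406368)/0.018706 = 7.385178
  θ̈ = (θ̇'−θ̇)/dt = (-0.035295165−0.117826462)/0.018706 = -8.185696
  sinθ=0.088079, cosθ=0.996114
  F = (M+m)·ẍ + m·l·cosθ·θ̈ − m·l·sinθ·θ̇² = 9.580163 + -1.529863 − 0.000229 = 8.050071
step 3→4:
  ẍ = (ẋ'−ẋ)/dt = (-0.570936699−-0.414259235)/0.018706 = -8.375787
  θ̈ = (θ̇'−θ̇)/dt = (0.182324606−-0.035295165)/0.018706 = 11.633688
  sinθ=0.090274, cosθ=0.995917
  F = (M+m)·ẍ + m·l·cosθ·θ̈ − m·l·sinθ·θ̇² = -10.865196 + 2.173845 − 0.000021 = -8.691372
step 4→5:
  ẍ = (ẋ'−ẋ)/dt = (-0.569097579−-0.570936699)/0.018706 = 0.098317
  θ̈ = (θ̇'−θ̇)/dt = (0.200749279−0.182324606)/0.018706 = 0.984961
  sinθ=0.089616, cosθ=0.995976
  F = (M+m)·ẍ + m·l·cosθ·θ̈ − m·l·sinθ·θ̇² = 0.127538 + 0.184059 − 0.000559 = 0.311038

F_0 = 5.945587 N
F_1 = -7.522045 N
F_2 = 8.050071 N
F_3 = -8.691372 N
F_4 = 0.311038 N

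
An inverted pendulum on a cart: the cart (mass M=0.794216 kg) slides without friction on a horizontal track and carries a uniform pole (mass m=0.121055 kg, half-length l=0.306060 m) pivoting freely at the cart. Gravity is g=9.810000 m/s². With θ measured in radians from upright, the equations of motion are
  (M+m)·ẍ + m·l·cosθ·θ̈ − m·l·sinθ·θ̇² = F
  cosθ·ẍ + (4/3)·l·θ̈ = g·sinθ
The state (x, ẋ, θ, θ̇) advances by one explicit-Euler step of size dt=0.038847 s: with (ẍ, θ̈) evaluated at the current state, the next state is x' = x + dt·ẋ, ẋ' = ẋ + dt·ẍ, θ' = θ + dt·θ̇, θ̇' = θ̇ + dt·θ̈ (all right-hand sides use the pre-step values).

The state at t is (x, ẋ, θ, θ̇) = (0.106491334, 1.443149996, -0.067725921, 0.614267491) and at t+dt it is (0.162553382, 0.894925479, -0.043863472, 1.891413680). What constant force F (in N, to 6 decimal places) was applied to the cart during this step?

ẍ = (ẋ'−ẋ)/dt = (0.894925479−1.443149996)/0.038847 = -14.112403
θ̈ = (θ̇'−θ̇)/dt = (1.891413680−0.614267491)/0.038847 = 32.876314
sinθ=-0.067674, cosθ=0.997707
F = (M+m)·ẍ + m·l·cosθ·θ̈ − m·l·sinθ·θ̇² = -12.916673 + 1.215278 − -0.000946 = -11.700449

F = -11.700449 N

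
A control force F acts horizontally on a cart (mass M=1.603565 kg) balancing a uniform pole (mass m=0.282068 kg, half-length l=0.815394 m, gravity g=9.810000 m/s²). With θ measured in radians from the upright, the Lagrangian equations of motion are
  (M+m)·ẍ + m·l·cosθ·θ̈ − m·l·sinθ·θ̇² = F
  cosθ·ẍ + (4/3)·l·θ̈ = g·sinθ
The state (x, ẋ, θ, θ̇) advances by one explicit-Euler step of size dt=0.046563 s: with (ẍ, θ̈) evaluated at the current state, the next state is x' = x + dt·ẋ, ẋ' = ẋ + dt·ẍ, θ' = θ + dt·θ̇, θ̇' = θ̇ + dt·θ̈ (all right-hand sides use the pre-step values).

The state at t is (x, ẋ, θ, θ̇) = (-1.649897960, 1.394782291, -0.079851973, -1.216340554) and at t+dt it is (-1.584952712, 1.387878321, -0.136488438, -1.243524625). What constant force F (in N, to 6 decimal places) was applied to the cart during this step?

F = -0.386290 N

ẍ = (ẋ'−ẋ)/dt = (1.387878321−1.394782291)/0.046563 = -0.148272
θ̈ = (θ̇'−θ̇)/dt = (-1.243524625−-1.216340554)/0.046563 = -0.583813
sinθ=-0.079767, cosθ=0.996814
F = (M+m)·ẍ + m·l·cosθ·θ̈ − m·l·sinθ·θ̇² = -0.279586 + -0.133847 − -0.027143 = -0.386290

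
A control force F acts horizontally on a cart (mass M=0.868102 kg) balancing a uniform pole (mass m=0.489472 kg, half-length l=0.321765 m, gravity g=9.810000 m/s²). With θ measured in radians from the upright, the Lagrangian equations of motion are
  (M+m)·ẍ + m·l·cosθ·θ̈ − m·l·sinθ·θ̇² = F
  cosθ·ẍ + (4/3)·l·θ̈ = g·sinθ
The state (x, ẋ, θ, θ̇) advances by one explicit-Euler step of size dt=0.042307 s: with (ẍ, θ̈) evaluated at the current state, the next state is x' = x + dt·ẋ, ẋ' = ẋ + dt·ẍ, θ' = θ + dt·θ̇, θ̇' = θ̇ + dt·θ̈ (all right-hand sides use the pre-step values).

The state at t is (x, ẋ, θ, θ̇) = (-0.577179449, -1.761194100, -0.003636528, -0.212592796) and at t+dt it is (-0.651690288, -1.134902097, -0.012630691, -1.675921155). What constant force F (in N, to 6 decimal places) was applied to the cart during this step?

F = 14.649432 N

ẍ = (ẋ'−ẋ)/dt = (-1.134902097−-1.761194100)/0.042307 = 14.803508
θ̈ = (θ̇'−θ̇)/dt = (-1.675921155−-0.212592796)/0.042307 = -34.588327
sinθ=-0.003637, cosθ=0.999993
F = (M+m)·ẍ + m·l·cosθ·θ̈ − m·l·sinθ·θ̇² = 20.096857 + -5.447451 − -0.000026 = 14.649432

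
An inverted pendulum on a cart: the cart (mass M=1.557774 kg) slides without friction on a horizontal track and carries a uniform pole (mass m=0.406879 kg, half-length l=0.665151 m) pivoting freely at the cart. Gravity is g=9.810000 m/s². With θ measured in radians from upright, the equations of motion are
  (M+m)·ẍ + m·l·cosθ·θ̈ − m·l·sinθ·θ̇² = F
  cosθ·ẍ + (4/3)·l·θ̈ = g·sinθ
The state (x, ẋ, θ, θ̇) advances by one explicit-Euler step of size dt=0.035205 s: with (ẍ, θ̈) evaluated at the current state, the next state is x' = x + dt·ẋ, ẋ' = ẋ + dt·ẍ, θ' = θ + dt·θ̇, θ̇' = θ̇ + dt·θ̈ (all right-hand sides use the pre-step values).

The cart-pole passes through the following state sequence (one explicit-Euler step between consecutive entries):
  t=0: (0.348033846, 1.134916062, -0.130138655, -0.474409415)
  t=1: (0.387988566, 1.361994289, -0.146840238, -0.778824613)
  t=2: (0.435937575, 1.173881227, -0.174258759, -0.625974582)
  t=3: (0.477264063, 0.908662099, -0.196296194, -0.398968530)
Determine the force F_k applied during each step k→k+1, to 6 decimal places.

F_0 = 10.359868 N
F_1 = -9.311455 N
F_2 = -13.063789 N

step 0→1:
  ẍ = (ẋ'−ẋ)/dt = (1.361994289−1.134916062)/0.035205 = 6.450170
  θ̈ = (θ̇'−θ̇)/dt = (-0.778824613−-0.474409415)/0.035205 = -8.646931
  sinθ=-0.129772, cosθ=0.991544
  F = (M+m)·ẍ + m·l·cosθ·θ̈ − m·l·sinθ·θ̇² = 12.672345 + -2.320382 − -0.007904 = 10.359868
step 1→2:
  ẍ = (ẋ'−ẋ)/dt = (1.173881227−1.361994289)/0.035205 = -5.343362
  θ̈ = (θ̇'−θ̇)/dt = (-0.625974582−-0.778824613)/0.035205 = 4.341714
  sinθ=-0.146313, cosθ=0.989238
  F = (M+m)·ẍ + m·l·cosθ·θ̈ − m·l·sinθ·θ̇² = -10.497852 + 1.162379 − -0.024019 = -9.311455
step 2→3:
  ẍ = (ẋ'−ẋ)/dt = (0.908662099−1.173881227)/0.035205 = -7.533564
  θ̈ = (θ̇'−θ̇)/dt = (-0.398968530−-0.625974582)/0.035205 = 6.448120
  sinθ=-0.173378, cosθ=0.984855
  F = (M+m)·ẍ + m·l·cosθ·θ̈ − m·l·sinθ·θ̇² = -14.800840 + 1.718664 − -0.018386 = -13.063789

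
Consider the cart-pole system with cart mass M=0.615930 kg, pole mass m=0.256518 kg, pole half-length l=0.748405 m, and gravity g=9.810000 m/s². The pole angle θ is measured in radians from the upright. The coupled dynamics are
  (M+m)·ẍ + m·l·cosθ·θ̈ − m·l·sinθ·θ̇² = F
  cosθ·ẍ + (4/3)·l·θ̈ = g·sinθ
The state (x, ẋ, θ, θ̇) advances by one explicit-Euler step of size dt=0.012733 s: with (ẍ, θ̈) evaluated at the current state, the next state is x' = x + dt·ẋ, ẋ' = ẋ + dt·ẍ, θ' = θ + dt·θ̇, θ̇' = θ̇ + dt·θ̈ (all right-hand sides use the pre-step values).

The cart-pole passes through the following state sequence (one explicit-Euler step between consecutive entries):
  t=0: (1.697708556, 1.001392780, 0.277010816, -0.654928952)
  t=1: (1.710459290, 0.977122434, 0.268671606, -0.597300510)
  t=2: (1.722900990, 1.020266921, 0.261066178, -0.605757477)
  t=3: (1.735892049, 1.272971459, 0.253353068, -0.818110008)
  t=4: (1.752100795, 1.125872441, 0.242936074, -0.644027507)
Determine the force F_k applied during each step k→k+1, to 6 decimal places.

F_0 = -0.849734 N
F_1 = 2.815087 N
F_2 = 14.203576 N
F_3 = -7.570325 N

step 0→1:
  ẍ = (ẋ'−ẋ)/dt = (0.977122434−1.001392780)/0.012733 = -1.906098
  θ̈ = (θ̇'−θ̇)/dt = (-0.597300510−-0.654928952)/0.012733 = 4.525912
  sinθ=0.273482, cosθ=0.961877
  F = (M+m)·ẍ + m·l·cosθ·θ̈ − m·l·sinθ·θ̇² = -1.662971 + 0.835758 − 0.022520 = -0.849734
step 1→2:
  ẍ = (ẋ'−ẋ)/dt = (1.020266921−0.977122434)/0.012733 = 3.388399
  θ̈ = (θ̇'−θ̇)/dt = (-0.605757477−-0.597300510)/0.012733 = -0.664177
  sinθ=0.265451, cosθ=0.964124
  F = (M+m)·ẍ + m·l·cosθ·θ̈ − m·l·sinθ·θ̇² = 2.956202 + -0.122934 − 0.018181 = 2.815087
step 2→3:
  ẍ = (ẋ'−ẋ)/dt = (1.272971459−1.020266921)/0.012733 = 19.846426
  θ̈ = (θ̇'−θ̇)/dt = (-0.818110008−-0.605757477)/0.012733 = -16.677337
  sinθ=0.258111, cosθ=0.966115
  F = (M+m)·ẍ + m·l·cosθ·θ̈ − m·l·sinθ·θ̇² = 17.314974 + -3.093216 − 0.018183 = 14.203576
step 3→4:
  ẍ = (ẋ'−ẋ)/dt = (1.125872441−1.272971459)/0.012733 = -11.552581
  θ̈ = (θ̇'−θ̇)/dt = (-0.644027507−-0.818110008)/0.012733 = 13.671758
  sinθ=0.250651, cosθ=0.968077
  F = (M+m)·ẍ + m·l·cosθ·θ̈ − m·l·sinθ·θ̇² = -10.079026 + 2.540908 − 0.032207 = -7.570325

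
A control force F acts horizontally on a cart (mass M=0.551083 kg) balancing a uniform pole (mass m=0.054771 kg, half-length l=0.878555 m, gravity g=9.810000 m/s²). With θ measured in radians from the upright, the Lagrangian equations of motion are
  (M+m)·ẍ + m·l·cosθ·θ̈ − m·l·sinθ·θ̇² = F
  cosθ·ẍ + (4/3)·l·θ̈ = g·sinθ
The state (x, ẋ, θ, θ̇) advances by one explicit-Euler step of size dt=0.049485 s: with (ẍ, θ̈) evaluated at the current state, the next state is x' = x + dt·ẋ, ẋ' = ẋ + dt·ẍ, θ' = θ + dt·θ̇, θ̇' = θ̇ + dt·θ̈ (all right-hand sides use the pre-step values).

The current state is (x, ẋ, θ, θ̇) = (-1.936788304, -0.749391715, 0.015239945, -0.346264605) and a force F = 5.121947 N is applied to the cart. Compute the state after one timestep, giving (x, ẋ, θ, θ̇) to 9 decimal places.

sinθ=0.015239355, cosθ=0.999883874
temp = (F + m·l·θ̇²·sinθ)/(M+m) = (5.121947 + 0.000087923)/0.605854 = 8.454239673
θ̈ = (g·sinθ − cosθ·temp)/(l·(4/3 − m·cos²θ/(M+m))) = -7.604167799
ẍ = temp − m·l·θ̈·cosθ/(M+m) = 9.058122809
Euler: x'=-1.936788304+0.049485·-0.749391715=-1.973871953, ẋ'=-0.749391715+0.049485·9.058122809=-0.301150508
       θ'=0.015239945+0.049485·-0.346264605=-0.001894959, θ̇'=-0.346264605+0.049485·-7.604167799=-0.722556849

(-1.973871953, -0.301150508, -0.001894959, -0.722556849)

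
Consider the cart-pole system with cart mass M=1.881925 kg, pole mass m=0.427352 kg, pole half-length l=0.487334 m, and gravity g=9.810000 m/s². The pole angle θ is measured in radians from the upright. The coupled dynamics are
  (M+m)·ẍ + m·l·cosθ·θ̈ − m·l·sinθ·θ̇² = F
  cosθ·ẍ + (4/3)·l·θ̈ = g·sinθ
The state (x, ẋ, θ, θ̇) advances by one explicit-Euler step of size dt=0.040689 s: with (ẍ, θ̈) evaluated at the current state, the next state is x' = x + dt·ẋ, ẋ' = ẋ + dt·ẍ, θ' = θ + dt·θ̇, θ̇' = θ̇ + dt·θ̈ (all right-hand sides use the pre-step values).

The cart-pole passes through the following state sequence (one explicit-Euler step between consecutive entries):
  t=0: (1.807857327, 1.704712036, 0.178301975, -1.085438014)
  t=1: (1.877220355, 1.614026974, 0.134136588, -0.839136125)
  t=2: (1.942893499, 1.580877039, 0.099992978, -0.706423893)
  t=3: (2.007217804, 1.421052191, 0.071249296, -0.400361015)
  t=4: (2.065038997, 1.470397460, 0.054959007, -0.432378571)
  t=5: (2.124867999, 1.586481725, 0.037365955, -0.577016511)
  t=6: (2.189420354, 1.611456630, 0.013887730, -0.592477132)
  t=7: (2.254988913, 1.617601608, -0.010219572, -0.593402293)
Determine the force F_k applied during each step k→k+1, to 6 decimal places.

F_0 = -3.949600 N
F_1 = -1.227840 N
F_2 = -7.522396 N
F_3 = 2.634718 N
F_4 = 5.846947 N
F_5 = 1.335765 N
F_6 = 0.343004 N

step 0→1:
  ẍ = (ẋ'−ẋ)/dt = (1.614026974−1.704712036)/0.040689 = -2.228737
  θ̈ = (θ̇'−θ̇)/dt = (-0.839136125−-1.085438014)/0.040689 = 6.053279
  sinθ=0.177359, cosθ=0.984146
  F = (M+m)·ẍ + m·l·cosθ·θ̈ − m·l·sinθ·θ̇² = -5.146770 + 1.240689 − 0.043519 = -3.949600
step 1→2:
  ẍ = (ẋ'−ẋ)/dt = (1.580877039−1.614026974)/0.040689 = -0.814715
  θ̈ = (θ̇'−θ̇)/dt = (-0.706423893−-0.839136125)/0.040689 = 3.261624
  sinθ=0.133735, cosθ=0.991017
  F = (M+m)·ẍ + m·l·cosθ·θ̈ − m·l·sinθ·θ̇² = -1.881402 + 0.673174 − 0.019612 = -1.227840
step 2→3:
  ẍ = (ẋ'−ẋ)/dt = (1.421052191−1.580877039)/0.040689 = -3.927962
  θ̈ = (θ̇'−θ̇)/dt = (-0.400361015−-0.706423893)/0.040689 = 7.522005
  sinθ=0.099826, cosθ=0.995005
  F = (M+m)·ẍ + m·l·cosθ·θ̈ − m·l·sinθ·θ̇² = -9.070752 + 1.558731 − 0.010375 = -7.522396
step 3→4:
  ẍ = (ẋ'−ẋ)/dt = (1.470397460−1.421052191)/0.040689 = 1.212742
  θ̈ = (θ̇'−θ̇)/dt = (-0.432378571−-0.400361015)/0.040689 = -0.786885
  sinθ=0.071189, cosθ=0.997463
  F = (M+m)·ẍ + m·l·cosθ·θ̈ − m·l·sinθ·θ̇² = 2.800558 + -0.163463 − 0.002376 = 2.634718
step 4→5:
  ẍ = (ẋ'−ẋ)/dt = (1.586481725−1.470397460)/0.040689 = 2.852964
  θ̈ = (θ̇'−θ̇)/dt = (-0.577016511−-0.432378571)/0.040689 = -3.554718
  sinθ=0.054931, cosθ=0.998490
  F = (M+m)·ẍ + m·l·cosθ·θ̈ − m·l·sinθ·θ̇² = 6.588285 + -0.739199 − 0.002139 = 5.846947
step 5→6:
  ẍ = (ẋ'−ẋ)/dt = (1.611456630−1.586481725)/0.040689 = 0.613800
  θ̈ = (θ̇'−θ̇)/dt = (-0.592477132−-0.577016511)/0.040689 = -0.379971
  sinθ=0.037357, cosθ=0.999302
  F = (M+m)·ẍ + m·l·cosθ·θ̈ − m·l·sinθ·θ̇² = 1.417434 + -0.079079 − 0.002590 = 1.335765
step 6→7:
  ẍ = (ẋ'−ẋ)/dt = (1.617601608−1.611456630)/0.040689 = 0.151023
  θ̈ = (θ̇'−θ̇)/dt = (-0.593402293−-0.592477132)/0.040689 = -0.022737
  sinθ=0.013887, cosθ=0.999904
  F = (M+m)·ẍ + m·l·cosθ·θ̈ − m·l·sinθ·θ̇² = 0.348754 + -0.004735 − 0.001015 = 0.343004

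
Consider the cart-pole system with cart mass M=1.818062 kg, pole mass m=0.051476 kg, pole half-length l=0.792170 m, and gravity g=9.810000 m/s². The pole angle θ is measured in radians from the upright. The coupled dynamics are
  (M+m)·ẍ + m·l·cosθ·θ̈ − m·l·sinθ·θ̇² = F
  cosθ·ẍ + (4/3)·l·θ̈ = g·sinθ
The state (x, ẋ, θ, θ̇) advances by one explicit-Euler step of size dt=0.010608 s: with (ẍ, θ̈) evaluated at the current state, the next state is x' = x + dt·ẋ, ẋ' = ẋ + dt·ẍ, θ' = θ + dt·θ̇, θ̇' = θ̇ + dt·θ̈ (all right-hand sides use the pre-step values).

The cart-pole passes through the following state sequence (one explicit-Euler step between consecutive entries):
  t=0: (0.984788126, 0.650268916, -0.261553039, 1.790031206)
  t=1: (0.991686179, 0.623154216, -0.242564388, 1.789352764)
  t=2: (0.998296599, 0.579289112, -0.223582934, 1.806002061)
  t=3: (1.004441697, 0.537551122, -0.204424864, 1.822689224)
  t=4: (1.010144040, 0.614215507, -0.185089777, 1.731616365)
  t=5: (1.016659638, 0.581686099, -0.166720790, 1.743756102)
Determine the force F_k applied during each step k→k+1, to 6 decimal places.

F_0 = -4.747387 N
F_1 = -7.637233 N
F_2 = -7.263801 N
F_3 = 13.195918 N
F_4 = -5.664563 N

step 0→1:
  ẍ = (ẋ'−ẋ)/dt = (0.623154216−0.650268916)/0.010608 = -2.556061
  θ̈ = (θ̇'−θ̇)/dt = (1.789352764−1.790031206)/0.010608 = -0.063956
  sinθ=-0.258581, cosθ=0.965990
  F = (M+m)·ẍ + m·l·cosθ·θ̈ − m·l·sinθ·θ̇² = -4.778654 + -0.002519 − -0.033786 = -4.747387
step 1→2:
  ẍ = (ẋ'−ẋ)/dt = (0.579289112−0.623154216)/0.010608 = -4.135097
  θ̈ = (θ̇'−θ̇)/dt = (1.806002061−1.789352764)/0.010608 = 1.569504
  sinθ=-0.240193, cosθ=0.970725
  F = (M+m)·ẍ + m·l·cosθ·θ̈ − m·l·sinθ·θ̇² = -7.730720 + 0.062127 − -0.031360 = -7.637233
step 2→3:
  ẍ = (ẋ'−ẋ)/dt = (0.537551122−0.579289112)/0.010608 = -3.934577
  θ̈ = (θ̇'−θ̇)/dt = (1.822689224−1.806002061)/0.010608 = 1.573073
  sinθ=-0.221725, cosθ=0.975109
  F = (M+m)·ẍ + m·l·cosθ·θ̈ − m·l·sinθ·θ̇² = -7.355841 + 0.062550 − -0.029490 = -7.263801
step 3→4:
  ẍ = (ẋ'−ẋ)/dt = (0.614215507−0.537551122)/0.010608 = 7.227035
  θ̈ = (θ̇'−θ̇)/dt = (1.731616365−1.822689224)/0.010608 = -8.585300
  sinθ=-0.203004, cosθ=0.979178
  F = (M+m)·ẍ + m·l·cosθ·θ̈ − m·l·sinθ·θ̇² = 13.511216 + -0.342800 − -0.027501 = 13.195918
step 4→5:
  ẍ = (ẋ'−ẋ)/dt = (0.581686099−0.614215507)/0.010608 = -3.066498
  θ̈ = (θ̇'−θ̇)/dt = (1.743756102−1.731616365)/0.010608 = 1.144394
  sinθ=-0.184035, cosθ=0.982920
  F = (M+m)·ẍ + m·l·cosθ·θ̈ − m·l·sinθ·θ̇² = -5.732934 + 0.045869 − -0.022502 = -5.664563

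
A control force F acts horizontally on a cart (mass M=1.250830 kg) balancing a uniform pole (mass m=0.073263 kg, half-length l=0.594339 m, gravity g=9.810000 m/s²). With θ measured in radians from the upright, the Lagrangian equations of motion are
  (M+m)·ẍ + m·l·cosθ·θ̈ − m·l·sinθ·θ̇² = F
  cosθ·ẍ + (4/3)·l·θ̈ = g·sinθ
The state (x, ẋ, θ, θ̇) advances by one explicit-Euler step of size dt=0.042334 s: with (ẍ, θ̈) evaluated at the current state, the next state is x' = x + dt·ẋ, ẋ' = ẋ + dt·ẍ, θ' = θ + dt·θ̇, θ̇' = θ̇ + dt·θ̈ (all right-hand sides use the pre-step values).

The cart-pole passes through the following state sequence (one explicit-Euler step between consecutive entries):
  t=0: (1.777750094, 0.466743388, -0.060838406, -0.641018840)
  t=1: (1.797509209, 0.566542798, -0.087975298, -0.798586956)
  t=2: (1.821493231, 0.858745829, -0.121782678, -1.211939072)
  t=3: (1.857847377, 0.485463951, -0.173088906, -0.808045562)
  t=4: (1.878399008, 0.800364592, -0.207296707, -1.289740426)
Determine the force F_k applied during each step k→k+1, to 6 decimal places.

step 0→1:
  ẍ = (ẋ'−ẋ)/dt = (0.566542798−0.466743388)/0.042334 = 2.357429
  θ̈ = (θ̇'−θ̇)/dt = (-0.798586956−-0.641018840)/0.042334 = -3.722023
  sinθ=-0.060801, cosθ=0.998150
  F = (M+m)·ẍ + m·l·cosθ·θ̈ − m·l·sinθ·θ̇² = 3.121456 + -0.161768 − -0.001088 = 2.960775
step 1→2:
  ẍ = (ẋ'−ẋ)/dt = (0.858745829−0.566542798)/0.042334 = 6.902325
  θ̈ = (θ̇'−θ̇)/dt = (-1.211939072−-0.798586956)/0.042334 = -9.764069
  sinθ=-0.087862, cosθ=0.996133
  F = (M+m)·ẍ + m·l·cosθ·θ̈ − m·l·sinθ·θ̇² = 9.139320 + -0.423513 − -0.002440 = 8.718247
step 2→3:
  ẍ = (ẋ'−ẋ)/dt = (0.485463951−0.858745829)/0.042334 = -8.817543
  θ̈ = (θ̇'−θ̇)/dt = (-0.808045562−-1.211939072)/0.042334 = 9.540641
  sinθ=-0.121482, cosθ=0.992594
  F = (M+m)·ẍ + m·l·cosθ·θ̈ − m·l·sinθ·θ̇² = -11.675247 + 0.412352 − -0.007769 = -11.255126
step 3→4:
  ẍ = (ẋ'−ẋ)/dt = (0.800364592−0.485463951)/0.042334 = 7.438481
  θ̈ = (θ̇'−θ̇)/dt = (-1.289740426−-0.808045562)/0.042334 = -11.378440
  sinθ=-0.172226, cosθ=0.985057
  F = (M+m)·ẍ + m·l·cosθ·θ̈ − m·l·sinθ·θ̇² = 9.849240 + -0.488049 − -0.004897 = 9.366088

F_0 = 2.960775 N
F_1 = 8.718247 N
F_2 = -11.255126 N
F_3 = 9.366088 N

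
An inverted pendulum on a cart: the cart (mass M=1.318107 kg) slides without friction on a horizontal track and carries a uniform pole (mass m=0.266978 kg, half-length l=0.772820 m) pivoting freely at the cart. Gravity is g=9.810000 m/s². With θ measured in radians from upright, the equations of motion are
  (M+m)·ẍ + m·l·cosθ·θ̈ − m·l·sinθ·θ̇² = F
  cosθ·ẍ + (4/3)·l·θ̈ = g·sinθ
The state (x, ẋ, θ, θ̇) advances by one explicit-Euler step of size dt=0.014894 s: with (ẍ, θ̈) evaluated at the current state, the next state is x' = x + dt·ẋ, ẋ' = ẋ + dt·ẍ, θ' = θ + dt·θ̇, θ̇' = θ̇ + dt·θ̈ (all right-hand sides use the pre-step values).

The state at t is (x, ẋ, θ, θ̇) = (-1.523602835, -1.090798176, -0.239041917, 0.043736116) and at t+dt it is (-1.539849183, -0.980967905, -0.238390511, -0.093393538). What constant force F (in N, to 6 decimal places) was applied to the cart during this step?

F = 9.843079 N

ẍ = (ẋ'−ẋ)/dt = (-0.980967905−-1.090798176)/0.014894 = 7.374129
θ̈ = (θ̇'−θ̇)/dt = (-0.093393538−0.043736116)/0.014894 = -9.207040
sinθ=-0.236772, cosθ=0.971565
F = (M+m)·ẍ + m·l·cosθ·θ̈ − m·l·sinθ·θ̇² = 11.688621 + -1.845635 − -0.000093 = 9.843079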